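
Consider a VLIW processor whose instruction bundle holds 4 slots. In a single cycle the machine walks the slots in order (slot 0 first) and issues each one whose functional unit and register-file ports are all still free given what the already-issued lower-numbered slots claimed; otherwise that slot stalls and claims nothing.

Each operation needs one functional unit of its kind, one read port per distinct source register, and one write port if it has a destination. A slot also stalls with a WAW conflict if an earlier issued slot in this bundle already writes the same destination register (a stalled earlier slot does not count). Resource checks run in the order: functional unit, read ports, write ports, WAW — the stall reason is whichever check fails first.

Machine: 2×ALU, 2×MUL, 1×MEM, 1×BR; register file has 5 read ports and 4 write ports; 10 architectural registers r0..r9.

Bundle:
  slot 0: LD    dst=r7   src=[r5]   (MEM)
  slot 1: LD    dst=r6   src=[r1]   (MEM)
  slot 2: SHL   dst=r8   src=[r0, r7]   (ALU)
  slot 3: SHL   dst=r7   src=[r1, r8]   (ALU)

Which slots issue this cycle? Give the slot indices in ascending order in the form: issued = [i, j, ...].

issued = [0, 2]

  0. MEM→r7 ⇒ go  {2A/2Mu/0Ld/1B | 4r 3w}
  1. MEM→r6 ⇒ no(FU)  {2A/2Mu/0Ld/1B | 4r 3w}
  2. ALU→r8 ⇒ go  {1A/2Mu/0Ld/1B | 2r 2w}
  3. ALU→r7 ⇒ no(WAW)  {1A/2Mu/0Ld/1B | 2r 2w}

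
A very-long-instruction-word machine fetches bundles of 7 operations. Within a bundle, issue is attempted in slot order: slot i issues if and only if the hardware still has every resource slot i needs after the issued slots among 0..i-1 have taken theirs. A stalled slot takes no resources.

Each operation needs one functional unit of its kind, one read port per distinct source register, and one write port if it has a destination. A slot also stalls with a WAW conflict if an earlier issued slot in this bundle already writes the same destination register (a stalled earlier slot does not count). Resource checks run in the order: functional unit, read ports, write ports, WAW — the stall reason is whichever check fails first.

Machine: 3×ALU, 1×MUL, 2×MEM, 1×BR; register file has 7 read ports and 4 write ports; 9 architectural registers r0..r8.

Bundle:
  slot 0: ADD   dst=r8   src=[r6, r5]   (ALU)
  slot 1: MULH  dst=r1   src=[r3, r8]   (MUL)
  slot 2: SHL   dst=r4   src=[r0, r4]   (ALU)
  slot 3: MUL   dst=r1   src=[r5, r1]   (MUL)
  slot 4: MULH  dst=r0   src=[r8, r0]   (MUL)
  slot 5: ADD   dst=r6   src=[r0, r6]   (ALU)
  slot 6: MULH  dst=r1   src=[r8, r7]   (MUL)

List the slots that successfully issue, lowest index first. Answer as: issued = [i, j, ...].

issued = [0, 1, 2]

  0. ALU→r8 ⇒ go  {2A/1Mu/2Ld/1B | 5r 3w}
  1. MUL→r1 ⇒ go  {2A/0Mu/2Ld/1B | 3r 2w}
  2. ALU→r4 ⇒ go  {1A/0Mu/2Ld/1B | 1r 1w}
  3. MUL→r1 ⇒ no(FU)  {1A/0Mu/2Ld/1B | 1r 1w}
  4. MUL→r0 ⇒ no(FU)  {1A/0Mu/2Ld/1B | 1r 1w}
  5. ALU→r6 ⇒ no(RD_PORT)  {1A/0Mu/2Ld/1B | 1r 1w}
  6. MUL→r1 ⇒ no(FU)  {1A/0Mu/2Ld/1B | 1r 1w}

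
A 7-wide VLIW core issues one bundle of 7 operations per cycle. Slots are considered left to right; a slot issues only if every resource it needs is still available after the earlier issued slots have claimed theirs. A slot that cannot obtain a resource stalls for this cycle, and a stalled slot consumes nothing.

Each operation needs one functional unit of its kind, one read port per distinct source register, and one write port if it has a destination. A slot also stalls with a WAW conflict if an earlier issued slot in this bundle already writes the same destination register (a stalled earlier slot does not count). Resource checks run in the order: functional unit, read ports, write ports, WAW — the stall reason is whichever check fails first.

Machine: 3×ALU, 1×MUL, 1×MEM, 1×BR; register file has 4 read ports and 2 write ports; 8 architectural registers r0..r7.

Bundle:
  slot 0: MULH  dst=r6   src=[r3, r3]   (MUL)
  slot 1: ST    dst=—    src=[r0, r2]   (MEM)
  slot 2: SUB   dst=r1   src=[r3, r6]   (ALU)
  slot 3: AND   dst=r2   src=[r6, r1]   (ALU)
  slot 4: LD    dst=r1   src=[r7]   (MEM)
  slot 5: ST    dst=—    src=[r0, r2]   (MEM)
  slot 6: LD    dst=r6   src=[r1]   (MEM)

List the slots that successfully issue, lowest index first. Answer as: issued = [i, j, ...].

issued = [0, 1]

[0] MUL needs rd=1 wr=1: ok; after: ALU=3 MUL=0 MEM=1 BR=1, R=3, W=1
[1] MEM needs rd=2 wr=0: ok; after: ALU=3 MUL=0 MEM=0 BR=1, R=1, W=1
[2] ALU needs rd=2 wr=1: RD_PORT; after: ALU=3 MUL=0 MEM=0 BR=1, R=1, W=1
[3] ALU needs rd=2 wr=1: RD_PORT; after: ALU=3 MUL=0 MEM=0 BR=1, R=1, W=1
[4] MEM needs rd=1 wr=1: FU; after: ALU=3 MUL=0 MEM=0 BR=1, R=1, W=1
[5] MEM needs rd=2 wr=0: FU; after: ALU=3 MUL=0 MEM=0 BR=1, R=1, W=1
[6] MEM needs rd=1 wr=1: FU; after: ALU=3 MUL=0 MEM=0 BR=1, R=1, W=1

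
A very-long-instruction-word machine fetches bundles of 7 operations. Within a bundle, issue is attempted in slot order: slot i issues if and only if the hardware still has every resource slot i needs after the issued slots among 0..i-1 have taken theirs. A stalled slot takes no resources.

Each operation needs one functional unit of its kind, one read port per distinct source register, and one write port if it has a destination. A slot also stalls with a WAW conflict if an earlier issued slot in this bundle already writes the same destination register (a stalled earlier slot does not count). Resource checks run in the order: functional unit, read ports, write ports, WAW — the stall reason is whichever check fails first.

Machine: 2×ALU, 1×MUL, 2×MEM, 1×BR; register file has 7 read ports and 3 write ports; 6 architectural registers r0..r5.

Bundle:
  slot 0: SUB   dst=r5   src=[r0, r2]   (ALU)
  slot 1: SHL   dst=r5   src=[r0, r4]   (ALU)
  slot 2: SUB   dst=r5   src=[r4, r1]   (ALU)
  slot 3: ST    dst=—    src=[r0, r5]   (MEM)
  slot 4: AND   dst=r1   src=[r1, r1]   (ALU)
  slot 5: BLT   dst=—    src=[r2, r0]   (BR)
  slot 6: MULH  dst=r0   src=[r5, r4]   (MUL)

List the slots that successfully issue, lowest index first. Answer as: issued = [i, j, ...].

issued = [0, 3, 4, 5]

slot 0 (ALU): ISSUE — free A1,Mu1,Ld2,B1 rp5 wp2
slot 1 (ALU): stall WAW — free A1,Mu1,Ld2,B1 rp5 wp2
slot 2 (ALU): stall WAW — free A1,Mu1,Ld2,B1 rp5 wp2
slot 3 (MEM): ISSUE — free A1,Mu1,Ld1,B1 rp3 wp2
slot 4 (ALU): ISSUE — free A0,Mu1,Ld1,B1 rp2 wp1
slot 5 (BR): ISSUE — free A0,Mu1,Ld1,B0 rp0 wp1
slot 6 (MUL): stall RD_PORT — free A0,Mu1,Ld1,B0 rp0 wp1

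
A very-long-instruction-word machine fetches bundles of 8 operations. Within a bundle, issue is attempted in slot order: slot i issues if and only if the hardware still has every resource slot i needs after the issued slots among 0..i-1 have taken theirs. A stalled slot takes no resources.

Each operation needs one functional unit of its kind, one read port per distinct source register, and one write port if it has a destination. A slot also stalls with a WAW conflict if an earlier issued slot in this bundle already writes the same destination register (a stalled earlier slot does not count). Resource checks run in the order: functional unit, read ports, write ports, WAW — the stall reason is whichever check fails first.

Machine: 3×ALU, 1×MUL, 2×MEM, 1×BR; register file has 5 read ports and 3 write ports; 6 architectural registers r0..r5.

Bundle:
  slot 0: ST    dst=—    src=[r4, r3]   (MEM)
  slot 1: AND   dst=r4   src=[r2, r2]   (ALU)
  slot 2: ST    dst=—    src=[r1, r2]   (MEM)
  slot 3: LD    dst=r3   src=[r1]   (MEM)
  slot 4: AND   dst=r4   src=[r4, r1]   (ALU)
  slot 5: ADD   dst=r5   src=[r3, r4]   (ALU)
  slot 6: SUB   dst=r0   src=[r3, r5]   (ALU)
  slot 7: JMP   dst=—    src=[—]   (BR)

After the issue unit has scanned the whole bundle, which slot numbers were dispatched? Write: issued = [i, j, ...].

issued = [0, 1, 2, 7]

  0. MEM ⇒ go  {3A/1Mu/1Ld/1B | 3r 3w}
  1. ALU→r4 ⇒ go  {2A/1Mu/1Ld/1B | 2r 2w}
  2. MEM ⇒ go  {2A/1Mu/0Ld/1B | 0r 2w}
  3. MEM→r3 ⇒ no(FU)  {2A/1Mu/0Ld/1B | 0r 2w}
  4. ALU→r4 ⇒ no(RD_PORT)  {2A/1Mu/0Ld/1B | 0r 2w}
  5. ALU→r5 ⇒ no(RD_PORT)  {2A/1Mu/0Ld/1B | 0r 2w}
  6. ALU→r0 ⇒ no(RD_PORT)  {2A/1Mu/0Ld/1B | 0r 2w}
  7. BR ⇒ go  {2A/1Mu/0Ld/0B | 0r 2w}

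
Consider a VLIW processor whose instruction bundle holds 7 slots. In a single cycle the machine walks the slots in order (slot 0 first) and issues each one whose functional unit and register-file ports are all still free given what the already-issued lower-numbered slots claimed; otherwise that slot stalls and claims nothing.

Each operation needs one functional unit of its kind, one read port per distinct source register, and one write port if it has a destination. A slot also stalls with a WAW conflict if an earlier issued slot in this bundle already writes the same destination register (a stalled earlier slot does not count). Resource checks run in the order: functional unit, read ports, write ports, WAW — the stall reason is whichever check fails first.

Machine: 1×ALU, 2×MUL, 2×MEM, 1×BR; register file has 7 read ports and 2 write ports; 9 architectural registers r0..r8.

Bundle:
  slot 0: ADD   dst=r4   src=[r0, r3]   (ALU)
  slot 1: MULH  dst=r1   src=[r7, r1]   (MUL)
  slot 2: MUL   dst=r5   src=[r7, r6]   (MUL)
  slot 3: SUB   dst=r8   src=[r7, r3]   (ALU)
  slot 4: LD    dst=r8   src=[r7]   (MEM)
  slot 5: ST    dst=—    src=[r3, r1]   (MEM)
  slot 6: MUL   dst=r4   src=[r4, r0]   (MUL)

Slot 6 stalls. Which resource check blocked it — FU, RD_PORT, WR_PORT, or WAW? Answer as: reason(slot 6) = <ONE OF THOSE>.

reason(slot 6) = RD_PORT

#0 ALU src=r0,r3 dispatched  <A:0 Mu:2 Ld:2 B:1 rd:5 wr:1>
#1 MUL src=r7,r1 dispatched  <A:0 Mu:1 Ld:2 B:1 rd:3 wr:0>
#2 MUL src=r7,r6 held:WR_PORT  <A:0 Mu:1 Ld:2 B:1 rd:3 wr:0>
#3 ALU src=r7,r3 held:FU  <A:0 Mu:1 Ld:2 B:1 rd:3 wr:0>
#4 MEM src=r7 held:WR_PORT  <A:0 Mu:1 Ld:2 B:1 rd:3 wr:0>
#5 MEM src=r3,r1 dispatched  <A:0 Mu:1 Ld:1 B:1 rd:1 wr:0>
#6 MUL src=r4,r0 held:RD_PORT  <A:0 Mu:1 Ld:1 B:1 rd:1 wr:0>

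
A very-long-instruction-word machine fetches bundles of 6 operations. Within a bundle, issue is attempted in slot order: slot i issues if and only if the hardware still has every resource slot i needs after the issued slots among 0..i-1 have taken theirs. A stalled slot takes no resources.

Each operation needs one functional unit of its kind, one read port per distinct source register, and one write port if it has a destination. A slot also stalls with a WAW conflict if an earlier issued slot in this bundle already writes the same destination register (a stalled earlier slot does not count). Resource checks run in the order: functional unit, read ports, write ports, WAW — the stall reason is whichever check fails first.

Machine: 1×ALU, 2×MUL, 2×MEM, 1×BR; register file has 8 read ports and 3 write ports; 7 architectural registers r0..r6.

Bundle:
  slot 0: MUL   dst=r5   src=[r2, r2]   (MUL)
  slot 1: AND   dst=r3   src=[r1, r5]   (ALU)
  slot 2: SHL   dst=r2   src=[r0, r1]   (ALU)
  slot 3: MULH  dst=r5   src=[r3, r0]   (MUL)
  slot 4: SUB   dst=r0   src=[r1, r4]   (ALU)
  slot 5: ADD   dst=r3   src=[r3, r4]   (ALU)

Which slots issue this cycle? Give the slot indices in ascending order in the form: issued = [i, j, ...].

issued = [0, 1]

slot 0 (MUL): ISSUE — free A1,Mu1,Ld2,B1 rp7 wp2
slot 1 (ALU): ISSUE — free A0,Mu1,Ld2,B1 rp5 wp1
slot 2 (ALU): stall FU — free A0,Mu1,Ld2,B1 rp5 wp1
slot 3 (MUL): stall WAW — free A0,Mu1,Ld2,B1 rp5 wp1
slot 4 (ALU): stall FU — free A0,Mu1,Ld2,B1 rp5 wp1
slot 5 (ALU): stall FU — free A0,Mu1,Ld2,B1 rp5 wp1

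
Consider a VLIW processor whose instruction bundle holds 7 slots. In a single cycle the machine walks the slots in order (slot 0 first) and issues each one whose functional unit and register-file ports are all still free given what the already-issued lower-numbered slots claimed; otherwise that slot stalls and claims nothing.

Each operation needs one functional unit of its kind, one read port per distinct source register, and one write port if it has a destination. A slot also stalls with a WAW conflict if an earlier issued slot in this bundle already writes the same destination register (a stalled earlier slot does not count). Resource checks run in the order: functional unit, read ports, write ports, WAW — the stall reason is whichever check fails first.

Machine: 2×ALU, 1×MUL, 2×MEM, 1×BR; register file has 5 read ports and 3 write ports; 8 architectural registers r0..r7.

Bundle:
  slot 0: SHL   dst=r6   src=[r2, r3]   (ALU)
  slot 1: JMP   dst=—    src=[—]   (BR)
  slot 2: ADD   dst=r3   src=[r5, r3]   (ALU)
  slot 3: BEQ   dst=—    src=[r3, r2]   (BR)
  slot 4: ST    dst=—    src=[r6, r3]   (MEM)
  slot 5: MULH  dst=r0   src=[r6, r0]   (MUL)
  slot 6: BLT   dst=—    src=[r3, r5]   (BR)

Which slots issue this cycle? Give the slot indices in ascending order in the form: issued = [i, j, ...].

#0 ALU src=r2,r3 dispatched  <A:1 Mu:1 Ld:2 B:1 rd:3 wr:2>
#1 BR src=- dispatched  <A:1 Mu:1 Ld:2 B:0 rd:3 wr:2>
#2 ALU src=r5,r3 dispatched  <A:0 Mu:1 Ld:2 B:0 rd:1 wr:1>
#3 BR src=r3,r2 held:FU  <A:0 Mu:1 Ld:2 B:0 rd:1 wr:1>
#4 MEM src=r6,r3 held:RD_PORT  <A:0 Mu:1 Ld:2 B:0 rd:1 wr:1>
#5 MUL src=r6,r0 held:RD_PORT  <A:0 Mu:1 Ld:2 B:0 rd:1 wr:1>
#6 BR src=r3,r5 held:FU  <A:0 Mu:1 Ld:2 B:0 rd:1 wr:1>

issued = [0, 1, 2]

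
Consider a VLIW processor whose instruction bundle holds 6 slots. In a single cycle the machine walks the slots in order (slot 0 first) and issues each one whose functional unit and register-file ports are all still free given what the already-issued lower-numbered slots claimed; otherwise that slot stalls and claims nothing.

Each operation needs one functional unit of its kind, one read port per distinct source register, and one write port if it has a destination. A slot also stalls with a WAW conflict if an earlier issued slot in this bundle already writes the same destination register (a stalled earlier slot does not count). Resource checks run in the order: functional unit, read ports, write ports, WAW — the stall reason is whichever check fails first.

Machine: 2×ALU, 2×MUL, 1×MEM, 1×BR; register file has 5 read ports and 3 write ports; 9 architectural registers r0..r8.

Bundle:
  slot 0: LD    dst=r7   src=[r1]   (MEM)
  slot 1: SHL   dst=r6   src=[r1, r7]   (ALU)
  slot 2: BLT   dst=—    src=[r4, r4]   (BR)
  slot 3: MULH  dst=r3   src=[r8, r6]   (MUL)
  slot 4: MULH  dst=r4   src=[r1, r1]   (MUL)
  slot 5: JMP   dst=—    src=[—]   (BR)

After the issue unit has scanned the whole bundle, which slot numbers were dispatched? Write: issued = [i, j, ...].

#0 MEM src=r1 dispatched  <A:2 Mu:2 Ld:0 B:1 rd:4 wr:2>
#1 ALU src=r1,r7 dispatched  <A:1 Mu:2 Ld:0 B:1 rd:2 wr:1>
#2 BR src=r4,r4 dispatched  <A:1 Mu:2 Ld:0 B:0 rd:1 wr:1>
#3 MUL src=r8,r6 held:RD_PORT  <A:1 Mu:2 Ld:0 B:0 rd:1 wr:1>
#4 MUL src=r1,r1 dispatched  <A:1 Mu:1 Ld:0 B:0 rd:0 wr:0>
#5 BR src=- held:FU  <A:1 Mu:1 Ld:0 B:0 rd:0 wr:0>

issued = [0, 1, 2, 4]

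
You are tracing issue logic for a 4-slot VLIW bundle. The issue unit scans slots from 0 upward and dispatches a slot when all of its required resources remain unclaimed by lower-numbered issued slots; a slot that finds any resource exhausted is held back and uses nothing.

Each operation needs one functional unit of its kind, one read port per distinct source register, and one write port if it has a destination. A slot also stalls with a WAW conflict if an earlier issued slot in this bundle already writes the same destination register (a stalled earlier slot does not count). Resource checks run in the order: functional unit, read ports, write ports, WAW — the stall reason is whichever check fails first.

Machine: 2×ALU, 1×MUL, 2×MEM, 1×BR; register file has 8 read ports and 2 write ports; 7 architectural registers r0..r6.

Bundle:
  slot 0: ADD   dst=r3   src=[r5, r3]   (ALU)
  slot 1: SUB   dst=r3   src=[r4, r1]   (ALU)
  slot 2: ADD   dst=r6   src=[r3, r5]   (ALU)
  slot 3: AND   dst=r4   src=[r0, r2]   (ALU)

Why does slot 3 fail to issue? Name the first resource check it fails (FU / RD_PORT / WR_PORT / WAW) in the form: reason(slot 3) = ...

  0. ALU→r3 ⇒ go  {1A/1Mu/2Ld/1B | 6r 1w}
  1. ALU→r3 ⇒ no(WAW)  {1A/1Mu/2Ld/1B | 6r 1w}
  2. ALU→r6 ⇒ go  {0A/1Mu/2Ld/1B | 4r 0w}
  3. ALU→r4 ⇒ no(FU)  {0A/1Mu/2Ld/1B | 4r 0w}

reason(slot 3) = FU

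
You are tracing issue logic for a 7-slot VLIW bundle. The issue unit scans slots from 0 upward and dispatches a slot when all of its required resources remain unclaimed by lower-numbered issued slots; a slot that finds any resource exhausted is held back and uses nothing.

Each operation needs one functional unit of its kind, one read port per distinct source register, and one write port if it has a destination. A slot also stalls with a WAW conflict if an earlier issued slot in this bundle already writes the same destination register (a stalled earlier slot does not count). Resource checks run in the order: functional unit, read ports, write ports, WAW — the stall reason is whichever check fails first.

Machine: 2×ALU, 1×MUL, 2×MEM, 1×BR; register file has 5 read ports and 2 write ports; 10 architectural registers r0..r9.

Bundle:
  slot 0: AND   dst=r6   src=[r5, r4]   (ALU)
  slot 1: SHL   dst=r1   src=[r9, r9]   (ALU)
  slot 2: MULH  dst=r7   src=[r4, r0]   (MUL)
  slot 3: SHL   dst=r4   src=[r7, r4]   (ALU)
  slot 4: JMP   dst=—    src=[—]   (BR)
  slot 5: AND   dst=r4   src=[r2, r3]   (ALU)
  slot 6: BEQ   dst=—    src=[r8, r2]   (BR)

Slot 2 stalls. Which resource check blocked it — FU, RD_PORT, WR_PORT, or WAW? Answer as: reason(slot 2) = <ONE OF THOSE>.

#0 ALU src=r5,r4 dispatched  <A:1 Mu:1 Ld:2 B:1 rd:3 wr:1>
#1 ALU src=r9,r9 dispatched  <A:0 Mu:1 Ld:2 B:1 rd:2 wr:0>
#2 MUL src=r4,r0 held:WR_PORT  <A:0 Mu:1 Ld:2 B:1 rd:2 wr:0>
#3 ALU src=r7,r4 held:FU  <A:0 Mu:1 Ld:2 B:1 rd:2 wr:0>
#4 BR src=- dispatched  <A:0 Mu:1 Ld:2 B:0 rd:2 wr:0>
#5 ALU src=r2,r3 held:FU  <A:0 Mu:1 Ld:2 B:0 rd:2 wr:0>
#6 BR src=r8,r2 held:FU  <A:0 Mu:1 Ld:2 B:0 rd:2 wr:0>

reason(slot 2) = WR_PORT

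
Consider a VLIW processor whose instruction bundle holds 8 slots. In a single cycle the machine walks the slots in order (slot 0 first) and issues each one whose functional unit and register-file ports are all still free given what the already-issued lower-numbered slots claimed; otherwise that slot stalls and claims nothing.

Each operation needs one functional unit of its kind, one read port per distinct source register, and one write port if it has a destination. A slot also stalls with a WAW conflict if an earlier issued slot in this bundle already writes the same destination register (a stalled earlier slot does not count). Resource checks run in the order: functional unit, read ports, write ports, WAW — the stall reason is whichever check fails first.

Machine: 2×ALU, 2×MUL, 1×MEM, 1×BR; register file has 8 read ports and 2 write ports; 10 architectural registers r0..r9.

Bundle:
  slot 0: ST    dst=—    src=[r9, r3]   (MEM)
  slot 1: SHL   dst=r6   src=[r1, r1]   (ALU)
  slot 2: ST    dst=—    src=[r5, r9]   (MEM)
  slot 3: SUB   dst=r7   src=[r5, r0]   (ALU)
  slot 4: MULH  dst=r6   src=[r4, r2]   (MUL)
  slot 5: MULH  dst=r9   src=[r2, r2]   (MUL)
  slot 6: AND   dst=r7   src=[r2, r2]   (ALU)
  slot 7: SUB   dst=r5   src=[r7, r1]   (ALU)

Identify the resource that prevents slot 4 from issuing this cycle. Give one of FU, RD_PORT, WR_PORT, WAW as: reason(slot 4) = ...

reason(slot 4) = WR_PORT

[0] MEM needs rd=2 wr=0: ok; after: ALU=2 MUL=2 MEM=0 BR=1, R=6, W=2
[1] ALU needs rd=1 wr=1: ok; after: ALU=1 MUL=2 MEM=0 BR=1, R=5, W=1
[2] MEM needs rd=2 wr=0: FU; after: ALU=1 MUL=2 MEM=0 BR=1, R=5, W=1
[3] ALU needs rd=2 wr=1: ok; after: ALU=0 MUL=2 MEM=0 BR=1, R=3, W=0
[4] MUL needs rd=2 wr=1: WR_PORT; after: ALU=0 MUL=2 MEM=0 BR=1, R=3, W=0
[5] MUL needs rd=1 wr=1: WR_PORT; after: ALU=0 MUL=2 MEM=0 BR=1, R=3, W=0
[6] ALU needs rd=1 wr=1: FU; after: ALU=0 MUL=2 MEM=0 BR=1, R=3, W=0
[7] ALU needs rd=2 wr=1: FU; after: ALU=0 MUL=2 MEM=0 BR=1, R=3, W=0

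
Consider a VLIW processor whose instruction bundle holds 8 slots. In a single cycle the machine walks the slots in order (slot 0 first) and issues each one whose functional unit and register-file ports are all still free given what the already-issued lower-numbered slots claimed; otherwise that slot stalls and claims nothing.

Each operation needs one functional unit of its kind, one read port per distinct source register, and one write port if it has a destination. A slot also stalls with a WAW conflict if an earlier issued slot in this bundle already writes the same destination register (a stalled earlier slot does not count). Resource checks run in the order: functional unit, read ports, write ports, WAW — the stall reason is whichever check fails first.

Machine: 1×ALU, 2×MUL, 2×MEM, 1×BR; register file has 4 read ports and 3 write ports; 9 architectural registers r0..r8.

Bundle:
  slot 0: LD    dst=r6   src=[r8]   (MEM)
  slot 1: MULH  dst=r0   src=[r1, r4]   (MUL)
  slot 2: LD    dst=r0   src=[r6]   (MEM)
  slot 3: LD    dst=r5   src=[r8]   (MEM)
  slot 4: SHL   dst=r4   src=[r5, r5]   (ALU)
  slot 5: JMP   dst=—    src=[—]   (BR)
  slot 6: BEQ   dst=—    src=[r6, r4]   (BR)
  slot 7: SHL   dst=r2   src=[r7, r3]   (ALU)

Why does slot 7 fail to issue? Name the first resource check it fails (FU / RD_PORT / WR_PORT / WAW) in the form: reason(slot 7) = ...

(0) want 1×MEM +1rd +1wr — yes → AL1|MU2|ME1|BR1|rd3|wr2
(1) want 1×MUL +2rd +1wr — yes → AL1|MU1|ME1|BR1|rd1|wr1
(2) want 1×MEM +1rd +1wr — WAW → AL1|MU1|ME1|BR1|rd1|wr1
(3) want 1×MEM +1rd +1wr — yes → AL1|MU1|ME0|BR1|rd0|wr0
(4) want 1×ALU +1rd +1wr — RD_PORT → AL1|MU1|ME0|BR1|rd0|wr0
(5) want 1×BR +0rd +0wr — yes → AL1|MU1|ME0|BR0|rd0|wr0
(6) want 1×BR +2rd +0wr — FU → AL1|MU1|ME0|BR0|rd0|wr0
(7) want 1×ALU +2rd +1wr — RD_PORT → AL1|MU1|ME0|BR0|rd0|wr0

reason(slot 7) = RD_PORT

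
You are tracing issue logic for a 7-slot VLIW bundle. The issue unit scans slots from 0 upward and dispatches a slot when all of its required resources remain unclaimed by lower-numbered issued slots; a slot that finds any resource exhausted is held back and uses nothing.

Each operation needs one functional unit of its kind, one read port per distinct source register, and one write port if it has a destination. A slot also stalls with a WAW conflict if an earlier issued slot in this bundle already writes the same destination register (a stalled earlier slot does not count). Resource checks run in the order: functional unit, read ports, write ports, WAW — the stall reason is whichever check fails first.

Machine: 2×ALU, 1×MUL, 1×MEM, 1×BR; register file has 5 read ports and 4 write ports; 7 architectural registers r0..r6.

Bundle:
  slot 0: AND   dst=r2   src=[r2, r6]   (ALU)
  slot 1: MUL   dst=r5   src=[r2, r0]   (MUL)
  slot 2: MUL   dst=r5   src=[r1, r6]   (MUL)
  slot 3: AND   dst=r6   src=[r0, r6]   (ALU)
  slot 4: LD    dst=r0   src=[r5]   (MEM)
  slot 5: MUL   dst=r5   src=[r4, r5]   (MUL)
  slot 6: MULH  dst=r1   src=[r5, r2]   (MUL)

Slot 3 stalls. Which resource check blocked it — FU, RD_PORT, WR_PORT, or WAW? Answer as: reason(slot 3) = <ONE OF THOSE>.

reason(slot 3) = RD_PORT

(0) want 1×ALU +2rd +1wr — yes → AL1|MU1|ME1|BR1|rd3|wr3
(1) want 1×MUL +2rd +1wr — yes → AL1|MU0|ME1|BR1|rd1|wr2
(2) want 1×MUL +2rd +1wr — FU → AL1|MU0|ME1|BR1|rd1|wr2
(3) want 1×ALU +2rd +1wr — RD_PORT → AL1|MU0|ME1|BR1|rd1|wr2
(4) want 1×MEM +1rd +1wr — yes → AL1|MU0|ME0|BR1|rd0|wr1
(5) want 1×MUL +2rd +1wr — FU → AL1|MU0|ME0|BR1|rd0|wr1
(6) want 1×MUL +2rd +1wr — FU → AL1|MU0|ME0|BR1|rd0|wr1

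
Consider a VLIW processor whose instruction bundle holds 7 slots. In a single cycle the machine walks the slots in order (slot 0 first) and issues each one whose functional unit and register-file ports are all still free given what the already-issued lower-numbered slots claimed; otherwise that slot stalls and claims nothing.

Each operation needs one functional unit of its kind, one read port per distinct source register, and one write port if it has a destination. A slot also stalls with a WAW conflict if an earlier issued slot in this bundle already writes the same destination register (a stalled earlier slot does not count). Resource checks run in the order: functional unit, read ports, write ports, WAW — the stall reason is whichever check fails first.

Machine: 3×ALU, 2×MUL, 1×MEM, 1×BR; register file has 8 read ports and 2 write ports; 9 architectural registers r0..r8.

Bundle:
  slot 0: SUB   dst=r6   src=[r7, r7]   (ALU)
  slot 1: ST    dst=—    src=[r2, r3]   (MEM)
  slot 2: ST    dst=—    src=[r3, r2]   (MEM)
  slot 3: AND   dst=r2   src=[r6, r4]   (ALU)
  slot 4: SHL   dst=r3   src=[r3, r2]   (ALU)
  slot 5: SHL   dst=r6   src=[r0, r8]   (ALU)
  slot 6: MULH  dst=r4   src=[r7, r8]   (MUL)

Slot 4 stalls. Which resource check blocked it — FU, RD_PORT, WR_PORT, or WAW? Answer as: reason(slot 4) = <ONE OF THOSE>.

slot 0 (ALU): ISSUE — free A2,Mu2,Ld1,B1 rp7 wp1
slot 1 (MEM): ISSUE — free A2,Mu2,Ld0,B1 rp5 wp1
slot 2 (MEM): stall FU — free A2,Mu2,Ld0,B1 rp5 wp1
slot 3 (ALU): ISSUE — free A1,Mu2,Ld0,B1 rp3 wp0
slot 4 (ALU): stall WR_PORT — free A1,Mu2,Ld0,B1 rp3 wp0
slot 5 (ALU): stall WR_PORT — free A1,Mu2,Ld0,B1 rp3 wp0
slot 6 (MUL): stall WR_PORT — free A1,Mu2,Ld0,B1 rp3 wp0

reason(slot 4) = WR_PORT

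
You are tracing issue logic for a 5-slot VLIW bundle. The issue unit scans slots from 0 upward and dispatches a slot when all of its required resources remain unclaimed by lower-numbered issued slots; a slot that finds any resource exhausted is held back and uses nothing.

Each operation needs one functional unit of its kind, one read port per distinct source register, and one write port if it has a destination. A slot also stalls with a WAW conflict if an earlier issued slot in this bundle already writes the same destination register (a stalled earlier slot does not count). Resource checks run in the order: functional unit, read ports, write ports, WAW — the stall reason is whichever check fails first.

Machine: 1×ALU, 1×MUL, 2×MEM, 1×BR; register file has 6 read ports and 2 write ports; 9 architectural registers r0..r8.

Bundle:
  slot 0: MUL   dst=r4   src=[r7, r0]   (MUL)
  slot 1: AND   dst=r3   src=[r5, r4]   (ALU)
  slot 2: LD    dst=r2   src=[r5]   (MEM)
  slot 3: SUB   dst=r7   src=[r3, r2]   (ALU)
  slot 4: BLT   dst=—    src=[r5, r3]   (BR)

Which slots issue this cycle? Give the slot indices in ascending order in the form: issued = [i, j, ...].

issued = [0, 1, 4]

  0. MUL→r4 ⇒ go  {1A/0Mu/2Ld/1B | 4r 1w}
  1. ALU→r3 ⇒ go  {0A/0Mu/2Ld/1B | 2r 0w}
  2. MEM→r2 ⇒ no(WR_PORT)  {0A/0Mu/2Ld/1B | 2r 0w}
  3. ALU→r7 ⇒ no(FU)  {0A/0Mu/2Ld/1B | 2r 0w}
  4. BR ⇒ go  {0A/0Mu/2Ld/0B | 0r 0w}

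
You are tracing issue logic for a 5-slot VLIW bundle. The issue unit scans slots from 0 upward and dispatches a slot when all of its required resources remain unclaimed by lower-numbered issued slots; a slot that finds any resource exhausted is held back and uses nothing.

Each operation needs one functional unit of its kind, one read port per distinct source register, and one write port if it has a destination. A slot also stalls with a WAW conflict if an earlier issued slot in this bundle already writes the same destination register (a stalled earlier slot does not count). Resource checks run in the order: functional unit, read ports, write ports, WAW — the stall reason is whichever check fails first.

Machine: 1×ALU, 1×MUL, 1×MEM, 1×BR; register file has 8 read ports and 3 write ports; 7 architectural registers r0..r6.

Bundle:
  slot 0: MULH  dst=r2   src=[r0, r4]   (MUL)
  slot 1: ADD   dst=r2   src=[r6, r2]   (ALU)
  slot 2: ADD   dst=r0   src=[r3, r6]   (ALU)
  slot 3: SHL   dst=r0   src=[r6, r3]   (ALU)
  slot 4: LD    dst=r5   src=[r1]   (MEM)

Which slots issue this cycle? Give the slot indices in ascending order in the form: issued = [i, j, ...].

(0) want 1×MUL +2rd +1wr — yes → AL1|MU0|ME1|BR1|rd6|wr2
(1) want 1×ALU +2rd +1wr — WAW → AL1|MU0|ME1|BR1|rd6|wr2
(2) want 1×ALU +2rd +1wr — yes → AL0|MU0|ME1|BR1|rd4|wr1
(3) want 1×ALU +2rd +1wr — FU → AL0|MU0|ME1|BR1|rd4|wr1
(4) want 1×MEM +1rd +1wr — yes → AL0|MU0|ME0|BR1|rd3|wr0

issued = [0, 2, 4]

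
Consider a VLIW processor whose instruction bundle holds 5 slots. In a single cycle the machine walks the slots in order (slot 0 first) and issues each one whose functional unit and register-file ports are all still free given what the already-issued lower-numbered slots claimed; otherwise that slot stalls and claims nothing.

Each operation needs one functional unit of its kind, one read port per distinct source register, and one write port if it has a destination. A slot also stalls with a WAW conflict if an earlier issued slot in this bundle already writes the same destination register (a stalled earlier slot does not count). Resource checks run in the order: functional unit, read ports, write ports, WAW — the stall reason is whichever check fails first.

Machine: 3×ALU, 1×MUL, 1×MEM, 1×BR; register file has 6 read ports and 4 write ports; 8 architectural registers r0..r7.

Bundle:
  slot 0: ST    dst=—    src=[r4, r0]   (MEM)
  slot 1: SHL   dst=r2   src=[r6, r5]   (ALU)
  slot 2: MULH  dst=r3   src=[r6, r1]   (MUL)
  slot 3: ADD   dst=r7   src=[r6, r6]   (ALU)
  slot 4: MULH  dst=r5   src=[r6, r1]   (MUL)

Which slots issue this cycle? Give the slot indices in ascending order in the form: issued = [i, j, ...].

#0 MEM src=r4,r0 dispatched  <A:3 Mu:1 Ld:0 B:1 rd:4 wr:4>
#1 ALU src=r6,r5 dispatched  <A:2 Mu:1 Ld:0 B:1 rd:2 wr:3>
#2 MUL src=r6,r1 dispatched  <A:2 Mu:0 Ld:0 B:1 rd:0 wr:2>
#3 ALU src=r6,r6 held:RD_PORT  <A:2 Mu:0 Ld:0 B:1 rd:0 wr:2>
#4 MUL src=r6,r1 held:FU  <A:2 Mu:0 Ld:0 B:1 rd:0 wr:2>

issued = [0, 1, 2]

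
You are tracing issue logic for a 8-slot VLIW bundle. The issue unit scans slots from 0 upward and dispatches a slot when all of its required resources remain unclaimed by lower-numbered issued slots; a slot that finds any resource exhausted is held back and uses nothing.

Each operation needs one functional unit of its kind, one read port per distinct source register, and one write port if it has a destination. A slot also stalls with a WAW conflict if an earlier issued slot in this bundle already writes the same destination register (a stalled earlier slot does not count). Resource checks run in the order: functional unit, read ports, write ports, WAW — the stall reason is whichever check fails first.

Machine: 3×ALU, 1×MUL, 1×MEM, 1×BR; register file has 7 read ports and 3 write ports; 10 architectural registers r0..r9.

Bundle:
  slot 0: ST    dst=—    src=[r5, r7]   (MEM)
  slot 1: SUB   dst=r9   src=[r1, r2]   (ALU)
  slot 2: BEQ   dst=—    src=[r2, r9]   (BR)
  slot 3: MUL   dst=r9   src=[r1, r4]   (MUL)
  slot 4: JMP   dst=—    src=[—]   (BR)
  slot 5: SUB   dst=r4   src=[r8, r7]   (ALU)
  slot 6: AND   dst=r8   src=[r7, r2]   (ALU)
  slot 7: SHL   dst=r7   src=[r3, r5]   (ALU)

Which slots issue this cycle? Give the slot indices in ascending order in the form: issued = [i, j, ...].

[0] MEM needs rd=2 wr=0: ok; after: ALU=3 MUL=1 MEM=0 BR=1, R=5, W=3
[1] ALU needs rd=2 wr=1: ok; after: ALU=2 MUL=1 MEM=0 BR=1, R=3, W=2
[2] BR needs rd=2 wr=0: ok; after: ALU=2 MUL=1 MEM=0 BR=0, R=1, W=2
[3] MUL needs rd=2 wr=1: RD_PORT; after: ALU=2 MUL=1 MEM=0 BR=0, R=1, W=2
[4] BR needs rd=0 wr=0: FU; after: ALU=2 MUL=1 MEM=0 BR=0, R=1, W=2
[5] ALU needs rd=2 wr=1: RD_PORT; after: ALU=2 MUL=1 MEM=0 BR=0, R=1, W=2
[6] ALU needs rd=2 wr=1: RD_PORT; after: ALU=2 MUL=1 MEM=0 BR=0, R=1, W=2
[7] ALU needs rd=2 wr=1: RD_PORT; after: ALU=2 MUL=1 MEM=0 BR=0, R=1, W=2

issued = [0, 1, 2]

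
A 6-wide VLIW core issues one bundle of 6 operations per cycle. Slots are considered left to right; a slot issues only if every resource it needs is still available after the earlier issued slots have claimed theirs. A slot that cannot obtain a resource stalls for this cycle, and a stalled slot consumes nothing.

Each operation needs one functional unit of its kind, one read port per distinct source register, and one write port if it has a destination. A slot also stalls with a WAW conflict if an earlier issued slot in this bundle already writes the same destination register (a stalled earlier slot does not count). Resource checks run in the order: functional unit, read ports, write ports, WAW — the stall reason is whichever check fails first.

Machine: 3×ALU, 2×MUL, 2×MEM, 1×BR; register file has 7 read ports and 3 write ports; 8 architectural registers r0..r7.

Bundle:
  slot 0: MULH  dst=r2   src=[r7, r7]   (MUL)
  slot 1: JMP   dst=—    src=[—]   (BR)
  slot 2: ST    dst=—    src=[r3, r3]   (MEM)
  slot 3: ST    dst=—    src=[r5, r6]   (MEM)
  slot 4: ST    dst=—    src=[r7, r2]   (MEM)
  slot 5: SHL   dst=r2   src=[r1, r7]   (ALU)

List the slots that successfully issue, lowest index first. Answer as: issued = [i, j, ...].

[0] MUL needs rd=1 wr=1: ok; after: ALU=3 MUL=1 MEM=2 BR=1, R=6, W=2
[1] BR needs rd=0 wr=0: ok; after: ALU=3 MUL=1 MEM=2 BR=0, R=6, W=2
[2] MEM needs rd=1 wr=0: ok; after: ALU=3 MUL=1 MEM=1 BR=0, R=5, W=2
[3] MEM needs rd=2 wr=0: ok; after: ALU=3 MUL=1 MEM=0 BR=0, R=3, W=2
[4] MEM needs rd=2 wr=0: FU; after: ALU=3 MUL=1 MEM=0 BR=0, R=3, W=2
[5] ALU needs rd=2 wr=1: WAW; after: ALU=3 MUL=1 MEM=0 BR=0, R=3, W=2

issued = [0, 1, 2, 3]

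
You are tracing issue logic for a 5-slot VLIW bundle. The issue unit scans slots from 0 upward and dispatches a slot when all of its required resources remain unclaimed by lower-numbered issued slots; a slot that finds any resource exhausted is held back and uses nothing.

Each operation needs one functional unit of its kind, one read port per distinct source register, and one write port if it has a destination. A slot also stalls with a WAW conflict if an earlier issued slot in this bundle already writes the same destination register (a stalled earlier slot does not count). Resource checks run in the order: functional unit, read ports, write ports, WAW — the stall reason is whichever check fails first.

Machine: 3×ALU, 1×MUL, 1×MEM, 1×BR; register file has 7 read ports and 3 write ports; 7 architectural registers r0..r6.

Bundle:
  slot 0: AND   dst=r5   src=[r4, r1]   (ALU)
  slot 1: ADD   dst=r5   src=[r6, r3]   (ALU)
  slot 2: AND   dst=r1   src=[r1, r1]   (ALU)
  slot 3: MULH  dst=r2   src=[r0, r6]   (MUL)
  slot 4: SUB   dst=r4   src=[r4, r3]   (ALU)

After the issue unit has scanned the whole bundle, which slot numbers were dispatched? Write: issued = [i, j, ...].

(0) want 1×ALU +2rd +1wr — yes → AL2|MU1|ME1|BR1|rd5|wr2
(1) want 1×ALU +2rd +1wr — WAW → AL2|MU1|ME1|BR1|rd5|wr2
(2) want 1×ALU +1rd +1wr — yes → AL1|MU1|ME1|BR1|rd4|wr1
(3) want 1×MUL +2rd +1wr — yes → AL1|MU0|ME1|BR1|rd2|wr0
(4) want 1×ALU +2rd +1wr — WR_PORT → AL1|MU0|ME1|BR1|rd2|wr0

issued = [0, 2, 3]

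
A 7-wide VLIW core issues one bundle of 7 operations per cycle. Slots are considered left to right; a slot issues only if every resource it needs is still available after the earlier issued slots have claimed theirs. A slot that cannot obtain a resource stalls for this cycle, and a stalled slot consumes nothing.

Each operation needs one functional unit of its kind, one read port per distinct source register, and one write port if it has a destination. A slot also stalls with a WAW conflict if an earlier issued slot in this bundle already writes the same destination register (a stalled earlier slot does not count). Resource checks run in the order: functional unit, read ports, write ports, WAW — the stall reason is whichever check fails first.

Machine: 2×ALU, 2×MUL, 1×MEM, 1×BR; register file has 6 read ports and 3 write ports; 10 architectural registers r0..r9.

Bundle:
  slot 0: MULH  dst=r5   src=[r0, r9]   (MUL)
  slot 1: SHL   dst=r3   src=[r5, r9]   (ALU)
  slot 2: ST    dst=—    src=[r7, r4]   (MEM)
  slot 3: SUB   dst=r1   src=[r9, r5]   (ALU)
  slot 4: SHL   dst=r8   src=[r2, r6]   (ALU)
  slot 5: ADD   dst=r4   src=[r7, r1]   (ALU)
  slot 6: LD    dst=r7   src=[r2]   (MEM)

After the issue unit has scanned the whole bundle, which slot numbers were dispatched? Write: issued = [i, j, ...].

[0] MUL needs rd=2 wr=1: ok; after: ALU=2 MUL=1 MEM=1 BR=1, R=4, W=2
[1] ALU needs rd=2 wr=1: ok; after: ALU=1 MUL=1 MEM=1 BR=1, R=2, W=1
[2] MEM needs rd=2 wr=0: ok; after: ALU=1 MUL=1 MEM=0 BR=1, R=0, W=1
[3] ALU needs rd=2 wr=1: RD_PORT; after: ALU=1 MUL=1 MEM=0 BR=1, R=0, W=1
[4] ALU needs rd=2 wr=1: RD_PORT; after: ALU=1 MUL=1 MEM=0 BR=1, R=0, W=1
[5] ALU needs rd=2 wr=1: RD_PORT; after: ALU=1 MUL=1 MEM=0 BR=1, R=0, W=1
[6] MEM needs rd=1 wr=1: FU; after: ALU=1 MUL=1 MEM=0 BR=1, R=0, W=1

issued = [0, 1, 2]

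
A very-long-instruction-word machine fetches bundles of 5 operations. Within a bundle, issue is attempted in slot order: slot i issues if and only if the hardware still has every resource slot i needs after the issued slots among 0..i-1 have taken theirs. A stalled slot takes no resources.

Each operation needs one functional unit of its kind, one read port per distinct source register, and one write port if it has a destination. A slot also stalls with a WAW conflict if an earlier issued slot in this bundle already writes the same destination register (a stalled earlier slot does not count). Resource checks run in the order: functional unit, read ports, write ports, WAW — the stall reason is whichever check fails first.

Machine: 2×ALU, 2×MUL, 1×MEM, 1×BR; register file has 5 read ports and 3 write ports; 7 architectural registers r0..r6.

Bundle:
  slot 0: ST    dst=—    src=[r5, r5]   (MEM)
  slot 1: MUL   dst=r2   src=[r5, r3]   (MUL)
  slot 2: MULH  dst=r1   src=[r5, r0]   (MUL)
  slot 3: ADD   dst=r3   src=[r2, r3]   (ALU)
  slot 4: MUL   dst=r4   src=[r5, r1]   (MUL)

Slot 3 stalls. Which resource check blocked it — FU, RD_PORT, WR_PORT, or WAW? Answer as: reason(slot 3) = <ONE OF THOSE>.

slot 0 (MEM): ISSUE — free A2,Mu2,Ld0,B1 rp4 wp3
slot 1 (MUL): ISSUE — free A2,Mu1,Ld0,B1 rp2 wp2
slot 2 (MUL): ISSUE — free A2,Mu0,Ld0,B1 rp0 wp1
slot 3 (ALU): stall RD_PORT — free A2,Mu0,Ld0,B1 rp0 wp1
slot 4 (MUL): stall FU — free A2,Mu0,Ld0,B1 rp0 wp1

reason(slot 3) = RD_PORT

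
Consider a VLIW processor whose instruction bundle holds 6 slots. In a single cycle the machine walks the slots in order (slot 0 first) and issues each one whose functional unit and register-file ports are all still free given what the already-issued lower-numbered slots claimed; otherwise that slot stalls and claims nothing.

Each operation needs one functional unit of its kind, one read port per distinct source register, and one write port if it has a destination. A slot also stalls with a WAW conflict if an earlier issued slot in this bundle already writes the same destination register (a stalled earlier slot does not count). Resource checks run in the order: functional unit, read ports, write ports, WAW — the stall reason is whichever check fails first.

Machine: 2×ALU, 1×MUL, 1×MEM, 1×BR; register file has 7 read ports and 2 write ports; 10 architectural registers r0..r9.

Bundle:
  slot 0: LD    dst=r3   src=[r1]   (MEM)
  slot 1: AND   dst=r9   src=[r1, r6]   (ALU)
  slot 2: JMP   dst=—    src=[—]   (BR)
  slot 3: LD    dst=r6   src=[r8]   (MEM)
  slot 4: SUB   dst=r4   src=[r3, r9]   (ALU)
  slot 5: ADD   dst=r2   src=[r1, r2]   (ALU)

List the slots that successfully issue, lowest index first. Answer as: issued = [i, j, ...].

issued = [0, 1, 2]

  0. MEM→r3 ⇒ go  {2A/1Mu/0Ld/1B | 6r 1w}
  1. ALU→r9 ⇒ go  {1A/1Mu/0Ld/1B | 4r 0w}
  2. BR ⇒ go  {1A/1Mu/0Ld/0B | 4r 0w}
  3. MEM→r6 ⇒ no(FU)  {1A/1Mu/0Ld/0B | 4r 0w}
  4. ALU→r4 ⇒ no(WR_PORT)  {1A/1Mu/0Ld/0B | 4r 0w}
  5. ALU→r2 ⇒ no(WR_PORT)  {1A/1Mu/0Ld/0B | 4r 0w}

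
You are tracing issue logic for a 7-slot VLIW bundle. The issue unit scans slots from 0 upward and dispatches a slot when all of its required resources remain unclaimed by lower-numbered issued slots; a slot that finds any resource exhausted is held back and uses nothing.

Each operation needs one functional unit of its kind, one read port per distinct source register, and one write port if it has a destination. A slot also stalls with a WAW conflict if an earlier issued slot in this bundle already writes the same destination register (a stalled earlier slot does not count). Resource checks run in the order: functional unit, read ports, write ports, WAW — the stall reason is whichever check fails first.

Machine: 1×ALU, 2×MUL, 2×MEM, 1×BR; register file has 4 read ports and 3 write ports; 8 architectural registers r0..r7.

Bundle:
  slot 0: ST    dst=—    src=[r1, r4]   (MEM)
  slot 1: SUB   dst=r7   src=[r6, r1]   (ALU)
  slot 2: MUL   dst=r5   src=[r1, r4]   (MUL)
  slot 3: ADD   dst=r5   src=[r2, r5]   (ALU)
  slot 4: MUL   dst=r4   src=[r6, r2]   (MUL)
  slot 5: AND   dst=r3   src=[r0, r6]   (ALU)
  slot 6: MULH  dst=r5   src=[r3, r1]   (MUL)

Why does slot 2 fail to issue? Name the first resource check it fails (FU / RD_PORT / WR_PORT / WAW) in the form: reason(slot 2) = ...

reason(slot 2) = RD_PORT

slot 0 (MEM): ISSUE — free A1,Mu2,Ld1,B1 rp2 wp3
slot 1 (ALU): ISSUE — free A0,Mu2,Ld1,B1 rp0 wp2
slot 2 (MUL): stall RD_PORT — free A0,Mu2,Ld1,B1 rp0 wp2
slot 3 (ALU): stall FU — free A0,Mu2,Ld1,B1 rp0 wp2
slot 4 (MUL): stall RD_PORT — free A0,Mu2,Ld1,B1 rp0 wp2
slot 5 (ALU): stall FU — free A0,Mu2,Ld1,B1 rp0 wp2
slot 6 (MUL): stall RD_PORT — free A0,Mu2,Ld1,B1 rp0 wp2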